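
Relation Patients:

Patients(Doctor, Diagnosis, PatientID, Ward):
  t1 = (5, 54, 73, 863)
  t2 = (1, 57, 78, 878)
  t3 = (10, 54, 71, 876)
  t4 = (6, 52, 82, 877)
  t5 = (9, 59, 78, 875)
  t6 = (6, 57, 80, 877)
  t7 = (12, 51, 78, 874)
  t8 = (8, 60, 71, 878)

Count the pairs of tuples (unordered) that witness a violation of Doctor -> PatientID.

Doctor=6: violating pairs (4,6) — 1 pair.

1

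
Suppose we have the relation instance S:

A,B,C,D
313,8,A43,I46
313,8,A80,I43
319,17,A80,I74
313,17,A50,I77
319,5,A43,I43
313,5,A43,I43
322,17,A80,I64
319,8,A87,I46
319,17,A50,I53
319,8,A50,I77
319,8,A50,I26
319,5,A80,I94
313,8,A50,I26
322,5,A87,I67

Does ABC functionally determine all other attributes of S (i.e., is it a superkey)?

Two distinct rows share (A=319, B=8, C=A50), so ABC does not determine every attribute — not a superkey.

No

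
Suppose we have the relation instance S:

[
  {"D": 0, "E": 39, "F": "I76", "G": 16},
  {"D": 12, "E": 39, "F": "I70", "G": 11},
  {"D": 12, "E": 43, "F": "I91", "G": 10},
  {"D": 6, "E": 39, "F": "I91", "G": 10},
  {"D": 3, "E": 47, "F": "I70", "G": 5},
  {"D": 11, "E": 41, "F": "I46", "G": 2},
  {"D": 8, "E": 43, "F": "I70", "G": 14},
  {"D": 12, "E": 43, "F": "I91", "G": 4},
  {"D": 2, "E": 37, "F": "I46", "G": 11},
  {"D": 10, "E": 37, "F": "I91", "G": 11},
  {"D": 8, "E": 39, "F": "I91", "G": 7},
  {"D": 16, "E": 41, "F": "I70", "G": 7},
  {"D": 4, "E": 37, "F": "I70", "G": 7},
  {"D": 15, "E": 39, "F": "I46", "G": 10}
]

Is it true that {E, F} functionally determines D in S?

(E=39, F=I76): 1 row → D = 0 ✓
(E=39, F=I70): 1 row → D = 12 ✓
(E=43, F=I91): 2 rows → D = 12, 12 ✓
(E=39, F=I91): 2 rows → D takes values {6, 8} — violation
(E=47, F=I70): 1 row → D = 3 ✓
(E=41, F=I46): 1 row → D = 11 ✓
(E=43, F=I70): 1 row → D = 8 ✓
(E=37, F=I46): 1 row → D = 2 ✓
(E=37, F=I91): 1 row → D = 10 ✓
(E=41, F=I70): 1 row → D = 16 ✓
(E=37, F=I70): 1 row → D = 4 ✓
(E=39, F=I46): 1 row → D = 15 ✓
Two rows agree on {E, F} but differ on D, so {E, F} -> D does not hold.

No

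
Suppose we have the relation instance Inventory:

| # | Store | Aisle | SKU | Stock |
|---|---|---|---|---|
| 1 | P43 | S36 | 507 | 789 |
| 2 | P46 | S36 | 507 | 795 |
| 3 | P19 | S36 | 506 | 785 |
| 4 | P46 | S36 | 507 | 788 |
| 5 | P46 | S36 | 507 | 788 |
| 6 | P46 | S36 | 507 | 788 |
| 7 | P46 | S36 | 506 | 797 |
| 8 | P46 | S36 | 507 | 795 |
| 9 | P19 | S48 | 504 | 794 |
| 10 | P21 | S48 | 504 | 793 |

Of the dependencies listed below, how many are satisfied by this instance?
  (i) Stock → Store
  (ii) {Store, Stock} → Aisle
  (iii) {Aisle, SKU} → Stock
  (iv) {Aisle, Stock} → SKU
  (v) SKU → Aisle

4

(i) Stock → Store: every LHS value maps to a single RHS value — holds.
(ii) {Store, Stock} → Aisle: every LHS value maps to a single RHS value — holds.
(iii) {Aisle, SKU} → Stock: (Aisle=S36, SKU=507): rows 1, 2, 4, 5, 6, 8 → Stock takes values {789, 795, 788} — violation; (Aisle=S36, SKU=506): rows 3, 7 → Stock takes values {785, 797} — violation; (Aisle=S48, SKU=504): rows 9, 10 → Stock takes values {794, 793} — violation — fails.
(iv) {Aisle, Stock} → SKU: every LHS value maps to a single RHS value — holds.
(v) SKU → Aisle: every LHS value maps to a single RHS value — holds.
4 of the 5 dependencies hold.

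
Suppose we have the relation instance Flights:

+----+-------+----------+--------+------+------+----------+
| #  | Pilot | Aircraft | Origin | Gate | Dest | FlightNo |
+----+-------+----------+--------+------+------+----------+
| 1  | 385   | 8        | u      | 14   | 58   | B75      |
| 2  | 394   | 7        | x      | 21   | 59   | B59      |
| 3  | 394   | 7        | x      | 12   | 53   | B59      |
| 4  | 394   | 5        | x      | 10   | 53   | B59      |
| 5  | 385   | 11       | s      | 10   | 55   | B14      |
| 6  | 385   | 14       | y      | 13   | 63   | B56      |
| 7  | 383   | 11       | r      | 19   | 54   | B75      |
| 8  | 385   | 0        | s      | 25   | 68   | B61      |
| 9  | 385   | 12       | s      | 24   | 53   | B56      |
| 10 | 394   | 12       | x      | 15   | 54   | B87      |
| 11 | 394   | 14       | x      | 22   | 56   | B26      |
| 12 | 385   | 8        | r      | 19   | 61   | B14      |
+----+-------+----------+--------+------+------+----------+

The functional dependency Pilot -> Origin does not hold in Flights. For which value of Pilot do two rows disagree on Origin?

Pilot=385: rows 1, 5, 6, 8, 9, 12 → Origin takes values {u, s, y, r} — violation
Pilot=394: rows 2, 3, 4, 10, 11 → Origin = x, x, x, x, x ✓
Pilot=383: row 7 → Origin = r ✓
The only Pilot value with inconsistent Origin is Pilot=385.

385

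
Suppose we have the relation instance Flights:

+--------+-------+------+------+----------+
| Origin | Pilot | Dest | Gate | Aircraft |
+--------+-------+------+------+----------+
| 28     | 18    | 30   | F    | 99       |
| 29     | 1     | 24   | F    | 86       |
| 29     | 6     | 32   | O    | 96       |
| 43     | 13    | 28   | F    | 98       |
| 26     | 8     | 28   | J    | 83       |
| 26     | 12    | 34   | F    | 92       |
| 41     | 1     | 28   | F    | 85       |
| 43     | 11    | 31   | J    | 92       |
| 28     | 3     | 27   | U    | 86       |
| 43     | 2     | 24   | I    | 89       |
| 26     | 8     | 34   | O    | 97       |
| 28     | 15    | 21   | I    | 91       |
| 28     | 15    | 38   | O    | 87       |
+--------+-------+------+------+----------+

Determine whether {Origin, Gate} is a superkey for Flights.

All 13 rows have distinct {Origin, Gate} values, so {Origin, Gate} → (all attributes) holds and {Origin, Gate} is a superkey.

Yes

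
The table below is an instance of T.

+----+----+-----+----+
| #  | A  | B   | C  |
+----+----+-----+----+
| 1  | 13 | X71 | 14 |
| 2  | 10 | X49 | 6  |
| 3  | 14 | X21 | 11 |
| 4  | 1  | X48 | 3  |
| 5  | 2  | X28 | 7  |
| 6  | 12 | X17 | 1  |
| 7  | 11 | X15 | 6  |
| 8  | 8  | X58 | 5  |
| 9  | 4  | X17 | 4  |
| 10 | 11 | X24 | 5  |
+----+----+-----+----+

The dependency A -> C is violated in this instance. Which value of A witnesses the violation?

A=13: row 1 → C = 14 ✓
A=10: row 2 → C = 6 ✓
A=14: row 3 → C = 11 ✓
A=1: row 4 → C = 3 ✓
A=2: row 5 → C = 7 ✓
A=12: row 6 → C = 1 ✓
A=11: rows 7, 10 → C takes values {6, 5} — violation
A=8: row 8 → C = 5 ✓
A=4: row 9 → C = 4 ✓
The only A value with inconsistent C is A=11.

11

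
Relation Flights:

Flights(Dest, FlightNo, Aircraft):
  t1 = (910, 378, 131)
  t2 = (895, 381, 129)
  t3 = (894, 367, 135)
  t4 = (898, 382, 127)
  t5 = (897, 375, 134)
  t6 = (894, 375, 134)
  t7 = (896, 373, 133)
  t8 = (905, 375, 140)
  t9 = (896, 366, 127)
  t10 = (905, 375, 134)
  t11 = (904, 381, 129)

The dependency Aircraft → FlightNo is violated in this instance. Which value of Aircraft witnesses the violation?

127

Aircraft=131: row 1 → FlightNo = 378 ✓
Aircraft=129: rows 2, 11 → FlightNo = 381, 381 ✓
Aircraft=135: row 3 → FlightNo = 367 ✓
Aircraft=127: rows 4, 9 → FlightNo takes values {382, 366} — violation
Aircraft=134: rows 5, 6, 10 → FlightNo = 375, 375, 375 ✓
Aircraft=133: row 7 → FlightNo = 373 ✓
Aircraft=140: row 8 → FlightNo = 375 ✓
The only Aircraft value with inconsistent FlightNo is Aircraft=127.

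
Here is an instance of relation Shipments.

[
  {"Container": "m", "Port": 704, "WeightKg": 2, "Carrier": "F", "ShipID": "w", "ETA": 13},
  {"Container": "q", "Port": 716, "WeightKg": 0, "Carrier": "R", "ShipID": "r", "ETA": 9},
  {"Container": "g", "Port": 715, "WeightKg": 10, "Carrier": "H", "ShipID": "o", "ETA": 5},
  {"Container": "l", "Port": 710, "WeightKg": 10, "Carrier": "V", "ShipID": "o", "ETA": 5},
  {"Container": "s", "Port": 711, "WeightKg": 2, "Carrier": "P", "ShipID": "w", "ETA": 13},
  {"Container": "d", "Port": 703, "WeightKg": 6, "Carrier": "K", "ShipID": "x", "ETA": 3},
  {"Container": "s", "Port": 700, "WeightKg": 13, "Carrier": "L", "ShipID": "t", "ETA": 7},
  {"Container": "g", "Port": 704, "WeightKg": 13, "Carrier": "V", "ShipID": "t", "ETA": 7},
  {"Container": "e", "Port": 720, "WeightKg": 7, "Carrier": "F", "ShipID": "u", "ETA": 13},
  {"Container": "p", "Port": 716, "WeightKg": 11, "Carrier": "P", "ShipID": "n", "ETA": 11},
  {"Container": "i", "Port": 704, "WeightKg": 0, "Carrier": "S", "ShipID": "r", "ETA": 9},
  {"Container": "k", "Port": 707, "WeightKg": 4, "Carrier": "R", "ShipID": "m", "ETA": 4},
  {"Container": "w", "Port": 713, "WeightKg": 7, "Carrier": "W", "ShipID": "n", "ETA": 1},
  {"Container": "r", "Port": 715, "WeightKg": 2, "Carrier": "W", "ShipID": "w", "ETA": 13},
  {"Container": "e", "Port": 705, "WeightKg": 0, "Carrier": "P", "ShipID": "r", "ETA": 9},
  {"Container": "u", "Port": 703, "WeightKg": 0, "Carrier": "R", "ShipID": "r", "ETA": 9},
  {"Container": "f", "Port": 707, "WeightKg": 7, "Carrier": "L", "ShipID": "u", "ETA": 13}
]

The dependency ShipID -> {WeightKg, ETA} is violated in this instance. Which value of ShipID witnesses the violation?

ShipID=w: 3 rows → {WeightKg,ETA} = (2, 13), (2, 13), (2, 13) ✓
ShipID=r: 4 rows → {WeightKg,ETA} = (0, 9), (0, 9), (0, 9), (0, 9) ✓
ShipID=o: 2 rows → {WeightKg,ETA} = (10, 5), (10, 5) ✓
ShipID=x: 1 row → {WeightKg,ETA} = (6, 3) ✓
ShipID=t: 2 rows → {WeightKg,ETA} = (13, 7), (13, 7) ✓
ShipID=u: 2 rows → {WeightKg,ETA} = (7, 13), (7, 13) ✓
ShipID=n: 2 rows → {WeightKg,ETA} takes values {(11, 11), (7, 1)} — violation
ShipID=m: 1 row → {WeightKg,ETA} = (4, 4) ✓
The only ShipID value with inconsistent RHS is ShipID=n.

n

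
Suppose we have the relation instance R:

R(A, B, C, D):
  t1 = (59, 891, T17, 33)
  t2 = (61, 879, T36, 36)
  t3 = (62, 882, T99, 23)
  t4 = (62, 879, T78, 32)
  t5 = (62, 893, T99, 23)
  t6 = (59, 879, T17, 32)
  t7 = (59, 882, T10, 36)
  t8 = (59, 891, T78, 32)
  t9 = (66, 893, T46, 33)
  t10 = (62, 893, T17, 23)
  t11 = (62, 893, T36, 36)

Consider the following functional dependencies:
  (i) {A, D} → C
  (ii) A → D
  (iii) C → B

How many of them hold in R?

(i) {A, D} → C: (A=62, D=23): rows 3, 5, 10 → C takes values {T99, T17} — violation; (A=59, D=32): rows 6, 8 → C takes values {T17, T78} — violation — fails.
(ii) A → D: A=59: rows 1, 6, 7, 8 → D takes values {33, 32, 36} — violation; A=62: rows 3, 4, 5, 10, 11 → D takes values {23, 32, 36} — violation — fails.
(iii) C → B: C=T17: rows 1, 6, 10 → B takes values {891, 879, 893} — violation; C=T36: rows 2, 11 → B takes values {879, 893} — violation; C=T99: rows 3, 5 → B takes values {882, 893} — violation; C=T78: rows 4, 8 → B takes values {879, 891} — violation — fails.
None of the 3 dependencies hold.

0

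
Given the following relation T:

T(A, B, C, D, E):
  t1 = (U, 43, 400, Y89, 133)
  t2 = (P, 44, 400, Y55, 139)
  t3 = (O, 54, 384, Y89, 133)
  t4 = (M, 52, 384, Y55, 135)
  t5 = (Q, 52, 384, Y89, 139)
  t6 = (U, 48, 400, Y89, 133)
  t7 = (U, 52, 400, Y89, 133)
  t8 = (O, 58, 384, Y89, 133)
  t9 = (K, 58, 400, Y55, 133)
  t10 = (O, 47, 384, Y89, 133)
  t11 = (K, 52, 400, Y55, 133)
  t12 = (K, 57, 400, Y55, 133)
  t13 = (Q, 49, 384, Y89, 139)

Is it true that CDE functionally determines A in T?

(C=400, D=Y89, E=133): rows 1, 6, 7 → A = U, U, U ✓
(C=400, D=Y55, E=139): row 2 → A = P ✓
(C=384, D=Y89, E=133): rows 3, 8, 10 → A = O, O, O ✓
(C=384, D=Y55, E=135): row 4 → A = M ✓
(C=384, D=Y89, E=139): rows 5, 13 → A = Q, Q ✓
(C=400, D=Y55, E=133): rows 9, 11, 12 → A = K, K, K ✓
Every CDE value is associated with a single A value, so CDE -> A holds.

Yes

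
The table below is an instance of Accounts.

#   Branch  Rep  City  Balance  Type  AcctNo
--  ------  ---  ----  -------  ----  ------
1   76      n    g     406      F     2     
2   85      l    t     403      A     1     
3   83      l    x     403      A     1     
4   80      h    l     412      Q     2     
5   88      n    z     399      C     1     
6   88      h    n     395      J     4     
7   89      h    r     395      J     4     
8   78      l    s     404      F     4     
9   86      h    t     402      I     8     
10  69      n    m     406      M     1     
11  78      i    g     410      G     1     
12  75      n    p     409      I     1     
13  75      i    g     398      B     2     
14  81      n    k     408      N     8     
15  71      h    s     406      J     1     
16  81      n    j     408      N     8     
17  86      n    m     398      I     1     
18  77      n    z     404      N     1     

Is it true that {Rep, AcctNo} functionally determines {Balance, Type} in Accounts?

(Rep=n, AcctNo=2): row 1 → {Balance,Type} = (406, F) ✓
(Rep=l, AcctNo=1): rows 2, 3 → {Balance,Type} = (403, A), (403, A) ✓
(Rep=h, AcctNo=2): row 4 → {Balance,Type} = (412, Q) ✓
(Rep=n, AcctNo=1): rows 5, 10, 12, 17, 18 → {Balance,Type} takes values {(399, C), (406, M), (409, I), (398, I), (404, N)} — violation
(Rep=h, AcctNo=4): rows 6, 7 → {Balance,Type} = (395, J), (395, J) ✓
(Rep=l, AcctNo=4): row 8 → {Balance,Type} = (404, F) ✓
(Rep=h, AcctNo=8): row 9 → {Balance,Type} = (402, I) ✓
(Rep=i, AcctNo=1): row 11 → {Balance,Type} = (410, G) ✓
(Rep=i, AcctNo=2): row 13 → {Balance,Type} = (398, B) ✓
(Rep=n, AcctNo=8): rows 14, 16 → {Balance,Type} = (408, N), (408, N) ✓
(Rep=h, AcctNo=1): row 15 → {Balance,Type} = (406, J) ✓
Two rows agree on {Rep, AcctNo} but differ on {Balance, Type}, so {Rep, AcctNo} → {Balance, Type} does not hold.

No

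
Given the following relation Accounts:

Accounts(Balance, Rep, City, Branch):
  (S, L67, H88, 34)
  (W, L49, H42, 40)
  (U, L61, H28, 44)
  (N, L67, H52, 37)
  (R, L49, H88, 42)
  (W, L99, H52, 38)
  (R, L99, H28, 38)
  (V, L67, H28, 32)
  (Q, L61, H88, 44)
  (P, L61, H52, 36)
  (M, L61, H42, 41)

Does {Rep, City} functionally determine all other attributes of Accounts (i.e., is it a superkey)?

All 11 rows have distinct {Rep, City} values, so {Rep, City} → (all attributes) holds and {Rep, City} is a superkey.

Yes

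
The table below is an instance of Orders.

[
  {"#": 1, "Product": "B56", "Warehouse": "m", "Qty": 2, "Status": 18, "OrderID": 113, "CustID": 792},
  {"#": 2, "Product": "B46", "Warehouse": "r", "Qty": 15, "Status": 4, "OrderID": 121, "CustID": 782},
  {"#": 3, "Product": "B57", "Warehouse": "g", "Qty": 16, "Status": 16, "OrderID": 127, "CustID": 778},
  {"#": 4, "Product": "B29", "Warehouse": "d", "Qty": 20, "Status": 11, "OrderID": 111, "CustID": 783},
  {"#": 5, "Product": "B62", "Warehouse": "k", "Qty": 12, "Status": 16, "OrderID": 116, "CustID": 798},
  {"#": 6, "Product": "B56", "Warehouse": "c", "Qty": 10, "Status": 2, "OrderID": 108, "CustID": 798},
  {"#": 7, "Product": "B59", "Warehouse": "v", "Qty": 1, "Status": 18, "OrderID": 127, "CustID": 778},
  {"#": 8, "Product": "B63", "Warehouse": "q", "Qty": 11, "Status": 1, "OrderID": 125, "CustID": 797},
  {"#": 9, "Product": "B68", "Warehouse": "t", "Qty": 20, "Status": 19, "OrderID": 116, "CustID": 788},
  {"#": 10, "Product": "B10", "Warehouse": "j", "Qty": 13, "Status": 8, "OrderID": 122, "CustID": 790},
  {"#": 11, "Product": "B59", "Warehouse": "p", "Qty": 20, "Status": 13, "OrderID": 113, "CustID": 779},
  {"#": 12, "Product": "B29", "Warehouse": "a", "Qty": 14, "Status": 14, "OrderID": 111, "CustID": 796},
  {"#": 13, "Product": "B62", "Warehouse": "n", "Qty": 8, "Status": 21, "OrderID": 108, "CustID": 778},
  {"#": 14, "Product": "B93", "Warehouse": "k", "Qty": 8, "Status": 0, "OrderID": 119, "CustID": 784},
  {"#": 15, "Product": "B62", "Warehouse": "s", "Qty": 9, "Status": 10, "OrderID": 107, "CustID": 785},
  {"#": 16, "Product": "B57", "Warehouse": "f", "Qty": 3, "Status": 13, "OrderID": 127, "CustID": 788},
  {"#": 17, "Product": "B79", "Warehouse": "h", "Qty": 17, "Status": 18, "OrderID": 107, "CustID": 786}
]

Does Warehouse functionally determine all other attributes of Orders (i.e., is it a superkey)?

Rows 5 and 14 have the same Warehouse value Warehouse=k but are distinct tuples, so Warehouse does not determine every attribute — not a superkey.

No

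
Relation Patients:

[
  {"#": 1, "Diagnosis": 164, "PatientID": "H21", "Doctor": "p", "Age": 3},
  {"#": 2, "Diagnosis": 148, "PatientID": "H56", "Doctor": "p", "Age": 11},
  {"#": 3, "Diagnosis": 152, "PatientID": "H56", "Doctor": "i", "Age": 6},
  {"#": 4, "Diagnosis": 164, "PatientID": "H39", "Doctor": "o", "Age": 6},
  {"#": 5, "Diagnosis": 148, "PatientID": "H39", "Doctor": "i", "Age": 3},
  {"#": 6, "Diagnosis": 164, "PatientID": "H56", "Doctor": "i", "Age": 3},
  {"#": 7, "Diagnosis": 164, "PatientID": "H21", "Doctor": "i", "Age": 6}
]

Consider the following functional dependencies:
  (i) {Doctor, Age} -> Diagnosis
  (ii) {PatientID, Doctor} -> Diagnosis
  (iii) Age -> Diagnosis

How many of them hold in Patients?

(i) {Doctor, Age} -> Diagnosis: (Doctor=i, Age=6): rows 3, 7 → Diagnosis takes values {152, 164} — violation; (Doctor=i, Age=3): rows 5, 6 → Diagnosis takes values {148, 164} — violation — fails.
(ii) {PatientID, Doctor} -> Diagnosis: (PatientID=H56, Doctor=i): rows 3, 6 → Diagnosis takes values {152, 164} — violation — fails.
(iii) Age -> Diagnosis: Age=3: rows 1, 5, 6 → Diagnosis takes values {164, 148} — violation; Age=6: rows 3, 4, 7 → Diagnosis takes values {152, 164} — violation — fails.
None of the 3 dependencies hold.

0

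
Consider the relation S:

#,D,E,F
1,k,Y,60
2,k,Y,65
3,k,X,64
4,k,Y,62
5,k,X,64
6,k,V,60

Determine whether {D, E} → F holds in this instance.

No

(D=k, E=Y): rows 1, 2, 4 → F takes values {60, 65, 62} — violation
(D=k, E=X): rows 3, 5 → F = 64, 64 ✓
(D=k, E=V): row 6 → F = 60 ✓
Two rows agree on {D, E} but differ on F, so {D, E} → F does not hold.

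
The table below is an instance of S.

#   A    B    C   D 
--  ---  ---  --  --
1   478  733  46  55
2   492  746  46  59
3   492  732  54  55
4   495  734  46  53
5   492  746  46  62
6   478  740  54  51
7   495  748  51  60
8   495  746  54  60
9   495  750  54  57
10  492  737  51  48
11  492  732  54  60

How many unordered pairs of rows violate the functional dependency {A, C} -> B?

1

(A=492, C=46): all 2 rows agree on B — 0 pairs.
(A=492, C=54): all 2 rows agree on B — 0 pairs.
(A=495, C=54): violating pairs (8,9) — 1 pair.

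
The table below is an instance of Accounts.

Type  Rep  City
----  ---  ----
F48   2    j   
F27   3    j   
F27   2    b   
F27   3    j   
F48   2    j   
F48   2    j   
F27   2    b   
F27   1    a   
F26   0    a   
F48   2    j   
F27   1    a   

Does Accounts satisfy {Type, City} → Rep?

Yes

(Type=F48, City=j): 4 rows → Rep = 2, 2, 2, 2 ✓
(Type=F27, City=j): 2 rows → Rep = 3, 3 ✓
(Type=F27, City=b): 2 rows → Rep = 2, 2 ✓
(Type=F27, City=a): 2 rows → Rep = 1, 1 ✓
(Type=F26, City=a): 1 row → Rep = 0 ✓
Every {Type, City} value is associated with a single Rep value, so {Type, City} → Rep holds.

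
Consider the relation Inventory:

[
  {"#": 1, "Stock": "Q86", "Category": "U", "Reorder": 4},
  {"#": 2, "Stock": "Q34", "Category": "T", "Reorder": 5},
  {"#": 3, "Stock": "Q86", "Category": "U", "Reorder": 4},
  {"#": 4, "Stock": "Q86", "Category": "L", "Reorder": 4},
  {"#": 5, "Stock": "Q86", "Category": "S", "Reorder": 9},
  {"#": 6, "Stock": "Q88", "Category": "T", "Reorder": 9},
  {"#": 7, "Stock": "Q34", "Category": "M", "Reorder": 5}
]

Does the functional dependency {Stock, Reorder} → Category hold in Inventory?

No

(Stock=Q86, Reorder=4): rows 1, 3, 4 → Category takes values {U, L} — violation
(Stock=Q34, Reorder=5): rows 2, 7 → Category takes values {T, M} — violation
(Stock=Q86, Reorder=9): row 5 → Category = S ✓
(Stock=Q88, Reorder=9): row 6 → Category = T ✓
Two rows agree on {Stock, Reorder} but differ on Category, so {Stock, Reorder} → Category does not hold.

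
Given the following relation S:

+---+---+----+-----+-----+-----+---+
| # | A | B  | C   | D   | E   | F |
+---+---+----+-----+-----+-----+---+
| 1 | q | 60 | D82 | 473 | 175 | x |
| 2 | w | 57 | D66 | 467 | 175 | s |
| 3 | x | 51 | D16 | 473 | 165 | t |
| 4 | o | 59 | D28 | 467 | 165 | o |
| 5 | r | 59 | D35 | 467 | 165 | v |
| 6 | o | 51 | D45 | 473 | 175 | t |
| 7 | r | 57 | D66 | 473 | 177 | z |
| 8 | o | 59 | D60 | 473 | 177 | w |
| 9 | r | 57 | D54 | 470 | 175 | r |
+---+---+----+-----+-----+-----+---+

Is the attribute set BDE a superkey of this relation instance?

No

Rows 4 and 5 have the same BDE value (B=59, D=467, E=165) but are distinct tuples, so BDE does not determine every attribute — not a superkey.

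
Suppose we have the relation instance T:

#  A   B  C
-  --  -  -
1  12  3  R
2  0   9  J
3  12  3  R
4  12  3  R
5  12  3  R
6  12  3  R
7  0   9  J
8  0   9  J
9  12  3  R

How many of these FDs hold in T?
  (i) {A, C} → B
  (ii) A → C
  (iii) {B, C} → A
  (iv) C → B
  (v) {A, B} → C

(i) {A, C} → B: every LHS value maps to a single RHS value — holds.
(ii) A → C: every LHS value maps to a single RHS value — holds.
(iii) {B, C} → A: every LHS value maps to a single RHS value — holds.
(iv) C → B: every LHS value maps to a single RHS value — holds.
(v) {A, B} → C: every LHS value maps to a single RHS value — holds.
5 of the 5 dependencies hold.

5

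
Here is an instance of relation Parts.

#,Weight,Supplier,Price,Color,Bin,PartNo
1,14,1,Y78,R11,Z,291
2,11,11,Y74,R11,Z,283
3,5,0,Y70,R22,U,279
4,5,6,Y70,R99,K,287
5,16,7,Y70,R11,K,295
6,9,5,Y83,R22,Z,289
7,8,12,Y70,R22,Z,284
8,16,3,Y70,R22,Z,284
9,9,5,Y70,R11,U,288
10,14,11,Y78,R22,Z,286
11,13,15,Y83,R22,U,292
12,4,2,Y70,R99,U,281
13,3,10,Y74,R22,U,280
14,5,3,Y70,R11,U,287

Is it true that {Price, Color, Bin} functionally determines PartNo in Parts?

No

(Price=Y78, Color=R11, Bin=Z): row 1 → PartNo = 291 ✓
(Price=Y74, Color=R11, Bin=Z): row 2 → PartNo = 283 ✓
(Price=Y70, Color=R22, Bin=U): row 3 → PartNo = 279 ✓
(Price=Y70, Color=R99, Bin=K): row 4 → PartNo = 287 ✓
(Price=Y70, Color=R11, Bin=K): row 5 → PartNo = 295 ✓
(Price=Y83, Color=R22, Bin=Z): row 6 → PartNo = 289 ✓
(Price=Y70, Color=R22, Bin=Z): rows 7, 8 → PartNo = 284, 284 ✓
(Price=Y70, Color=R11, Bin=U): rows 9, 14 → PartNo takes values {288, 287} — violation
(Price=Y78, Color=R22, Bin=Z): row 10 → PartNo = 286 ✓
(Price=Y83, Color=R22, Bin=U): row 11 → PartNo = 292 ✓
(Price=Y70, Color=R99, Bin=U): row 12 → PartNo = 281 ✓
(Price=Y74, Color=R22, Bin=U): row 13 → PartNo = 280 ✓
Two rows agree on {Price, Color, Bin} but differ on PartNo, so {Price, Color, Bin} -> PartNo does not hold.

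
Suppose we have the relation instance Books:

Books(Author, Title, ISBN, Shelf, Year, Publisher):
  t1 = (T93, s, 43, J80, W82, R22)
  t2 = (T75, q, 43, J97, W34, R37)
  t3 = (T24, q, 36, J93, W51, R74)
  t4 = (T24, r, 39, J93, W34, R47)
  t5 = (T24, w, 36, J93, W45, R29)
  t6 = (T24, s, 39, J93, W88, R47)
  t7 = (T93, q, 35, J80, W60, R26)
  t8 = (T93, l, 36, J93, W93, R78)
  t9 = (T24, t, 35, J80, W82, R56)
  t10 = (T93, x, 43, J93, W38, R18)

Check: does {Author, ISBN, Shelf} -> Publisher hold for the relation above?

No

(Author=T93, ISBN=43, Shelf=J80): row 1 → Publisher = R22 ✓
(Author=T75, ISBN=43, Shelf=J97): row 2 → Publisher = R37 ✓
(Author=T24, ISBN=36, Shelf=J93): rows 3, 5 → Publisher takes values {R74, R29} — violation
(Author=T24, ISBN=39, Shelf=J93): rows 4, 6 → Publisher = R47, R47 ✓
(Author=T93, ISBN=35, Shelf=J80): row 7 → Publisher = R26 ✓
(Author=T93, ISBN=36, Shelf=J93): row 8 → Publisher = R78 ✓
(Author=T24, ISBN=35, Shelf=J80): row 9 → Publisher = R56 ✓
(Author=T93, ISBN=43, Shelf=J93): row 10 → Publisher = R18 ✓
Two rows agree on {Author, ISBN, Shelf} but differ on Publisher, so {Author, ISBN, Shelf} -> Publisher does not hold.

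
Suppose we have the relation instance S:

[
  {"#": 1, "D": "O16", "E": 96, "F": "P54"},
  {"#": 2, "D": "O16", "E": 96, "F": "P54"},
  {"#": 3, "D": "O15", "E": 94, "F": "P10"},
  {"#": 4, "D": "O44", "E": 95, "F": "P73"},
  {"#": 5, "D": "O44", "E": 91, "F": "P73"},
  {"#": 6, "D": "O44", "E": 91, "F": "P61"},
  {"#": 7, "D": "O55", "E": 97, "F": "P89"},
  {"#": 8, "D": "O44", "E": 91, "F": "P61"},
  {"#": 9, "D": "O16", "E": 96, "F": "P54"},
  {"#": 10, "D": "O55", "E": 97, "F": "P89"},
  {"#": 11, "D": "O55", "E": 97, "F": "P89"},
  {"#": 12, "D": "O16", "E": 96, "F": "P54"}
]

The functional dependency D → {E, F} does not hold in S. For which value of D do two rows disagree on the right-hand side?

D=O16: rows 1, 2, 9, 12 → {E,F} = (96, P54), (96, P54), (96, P54), (96, P54) ✓
D=O15: row 3 → {E,F} = (94, P10) ✓
D=O44: rows 4, 5, 6, 8 → {E,F} takes values {(95, P73), (91, P73), (91, P61)} — violation
D=O55: rows 7, 10, 11 → {E,F} = (97, P89), (97, P89), (97, P89) ✓
The only D value with inconsistent RHS is D=O44.

O44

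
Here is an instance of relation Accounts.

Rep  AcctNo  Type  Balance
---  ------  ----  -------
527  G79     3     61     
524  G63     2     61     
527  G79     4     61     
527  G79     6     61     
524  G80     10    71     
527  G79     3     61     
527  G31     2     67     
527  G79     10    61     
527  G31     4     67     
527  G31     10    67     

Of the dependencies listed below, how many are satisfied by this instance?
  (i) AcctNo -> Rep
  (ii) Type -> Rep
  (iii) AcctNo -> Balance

2

(i) AcctNo -> Rep: every LHS value maps to a single RHS value — holds.
(ii) Type -> Rep: Type=2: 2 rows → Rep takes values {524, 527} — violation; Type=10: 3 rows → Rep takes values {524, 527} — violation — fails.
(iii) AcctNo -> Balance: every LHS value maps to a single RHS value — holds.
2 of the 3 dependencies hold.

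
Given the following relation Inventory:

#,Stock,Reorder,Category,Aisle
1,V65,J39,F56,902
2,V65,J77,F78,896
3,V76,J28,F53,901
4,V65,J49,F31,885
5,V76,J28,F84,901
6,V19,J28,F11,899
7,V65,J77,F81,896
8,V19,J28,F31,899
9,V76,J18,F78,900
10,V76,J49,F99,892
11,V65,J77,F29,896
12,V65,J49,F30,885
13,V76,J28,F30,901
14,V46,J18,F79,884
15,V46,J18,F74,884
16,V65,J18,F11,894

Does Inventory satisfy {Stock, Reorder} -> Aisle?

Yes

(Stock=V65, Reorder=J39): row 1 → Aisle = 902 ✓
(Stock=V65, Reorder=J77): rows 2, 7, 11 → Aisle = 896, 896, 896 ✓
(Stock=V76, Reorder=J28): rows 3, 5, 13 → Aisle = 901, 901, 901 ✓
(Stock=V65, Reorder=J49): rows 4, 12 → Aisle = 885, 885 ✓
(Stock=V19, Reorder=J28): rows 6, 8 → Aisle = 899, 899 ✓
(Stock=V76, Reorder=J18): row 9 → Aisle = 900 ✓
(Stock=V76, Reorder=J49): row 10 → Aisle = 892 ✓
(Stock=V46, Reorder=J18): rows 14, 15 → Aisle = 884, 884 ✓
(Stock=V65, Reorder=J18): row 16 → Aisle = 894 ✓
Every {Stock, Reorder} value is associated with a single Aisle value, so {Stock, Reorder} -> Aisle holds.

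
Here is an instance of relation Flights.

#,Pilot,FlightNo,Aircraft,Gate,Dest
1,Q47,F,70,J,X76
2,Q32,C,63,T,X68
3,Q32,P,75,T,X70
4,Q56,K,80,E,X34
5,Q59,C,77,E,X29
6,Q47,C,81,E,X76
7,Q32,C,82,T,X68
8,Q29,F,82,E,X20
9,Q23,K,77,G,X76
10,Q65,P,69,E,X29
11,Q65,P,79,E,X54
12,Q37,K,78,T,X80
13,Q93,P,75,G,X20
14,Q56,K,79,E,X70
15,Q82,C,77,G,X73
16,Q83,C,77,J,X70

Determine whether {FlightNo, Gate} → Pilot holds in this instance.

(FlightNo=F, Gate=J): row 1 → Pilot = Q47 ✓
(FlightNo=C, Gate=T): rows 2, 7 → Pilot = Q32, Q32 ✓
(FlightNo=P, Gate=T): row 3 → Pilot = Q32 ✓
(FlightNo=K, Gate=E): rows 4, 14 → Pilot = Q56, Q56 ✓
(FlightNo=C, Gate=E): rows 5, 6 → Pilot takes values {Q59, Q47} — violation
(FlightNo=F, Gate=E): row 8 → Pilot = Q29 ✓
(FlightNo=K, Gate=G): row 9 → Pilot = Q23 ✓
(FlightNo=P, Gate=E): rows 10, 11 → Pilot = Q65, Q65 ✓
(FlightNo=K, Gate=T): row 12 → Pilot = Q37 ✓
(FlightNo=P, Gate=G): row 13 → Pilot = Q93 ✓
(FlightNo=C, Gate=G): row 15 → Pilot = Q82 ✓
(FlightNo=C, Gate=J): row 16 → Pilot = Q83 ✓
Two rows agree on {FlightNo, Gate} but differ on Pilot, so {FlightNo, Gate} → Pilot does not hold.

No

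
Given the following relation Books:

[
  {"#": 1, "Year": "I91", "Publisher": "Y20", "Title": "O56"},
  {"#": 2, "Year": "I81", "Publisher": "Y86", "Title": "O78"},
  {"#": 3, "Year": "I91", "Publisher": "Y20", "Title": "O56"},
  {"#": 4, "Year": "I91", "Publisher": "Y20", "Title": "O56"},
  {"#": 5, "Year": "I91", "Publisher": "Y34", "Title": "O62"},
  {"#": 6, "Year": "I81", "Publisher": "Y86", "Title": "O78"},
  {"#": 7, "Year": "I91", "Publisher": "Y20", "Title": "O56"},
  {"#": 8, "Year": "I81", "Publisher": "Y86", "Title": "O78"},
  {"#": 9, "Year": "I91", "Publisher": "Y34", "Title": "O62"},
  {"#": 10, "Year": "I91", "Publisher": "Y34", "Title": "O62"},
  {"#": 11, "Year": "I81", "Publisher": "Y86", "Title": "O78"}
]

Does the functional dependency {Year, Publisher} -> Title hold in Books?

Yes

(Year=I91, Publisher=Y20): rows 1, 3, 4, 7 → Title = O56, O56, O56, O56 ✓
(Year=I81, Publisher=Y86): rows 2, 6, 8, 11 → Title = O78, O78, O78, O78 ✓
(Year=I91, Publisher=Y34): rows 5, 9, 10 → Title = O62, O62, O62 ✓
Every {Year, Publisher} value is associated with a single Title value, so {Year, Publisher} -> Title holds.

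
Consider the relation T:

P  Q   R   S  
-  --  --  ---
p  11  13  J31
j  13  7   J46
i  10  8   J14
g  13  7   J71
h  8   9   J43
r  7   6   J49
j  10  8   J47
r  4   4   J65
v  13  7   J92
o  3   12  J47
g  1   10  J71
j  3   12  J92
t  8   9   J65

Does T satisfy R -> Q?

R=13: 1 row → Q = 11 ✓
R=7: 3 rows → Q = 13, 13, 13 ✓
R=8: 2 rows → Q = 10, 10 ✓
R=9: 2 rows → Q = 8, 8 ✓
R=6: 1 row → Q = 7 ✓
R=4: 1 row → Q = 4 ✓
R=12: 2 rows → Q = 3, 3 ✓
R=10: 1 row → Q = 1 ✓
Every R value is associated with a single Q value, so R -> Q holds.

Yes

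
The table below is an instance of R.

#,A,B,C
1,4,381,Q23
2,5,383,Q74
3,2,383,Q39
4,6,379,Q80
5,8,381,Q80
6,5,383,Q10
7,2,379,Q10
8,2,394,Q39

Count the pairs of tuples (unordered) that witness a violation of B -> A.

4

B=381: violating pairs (1,5) — 1 pair.
B=383: violating pairs (2,3), (3,6) — 2 pairs.
B=379: violating pairs (4,7) — 1 pair.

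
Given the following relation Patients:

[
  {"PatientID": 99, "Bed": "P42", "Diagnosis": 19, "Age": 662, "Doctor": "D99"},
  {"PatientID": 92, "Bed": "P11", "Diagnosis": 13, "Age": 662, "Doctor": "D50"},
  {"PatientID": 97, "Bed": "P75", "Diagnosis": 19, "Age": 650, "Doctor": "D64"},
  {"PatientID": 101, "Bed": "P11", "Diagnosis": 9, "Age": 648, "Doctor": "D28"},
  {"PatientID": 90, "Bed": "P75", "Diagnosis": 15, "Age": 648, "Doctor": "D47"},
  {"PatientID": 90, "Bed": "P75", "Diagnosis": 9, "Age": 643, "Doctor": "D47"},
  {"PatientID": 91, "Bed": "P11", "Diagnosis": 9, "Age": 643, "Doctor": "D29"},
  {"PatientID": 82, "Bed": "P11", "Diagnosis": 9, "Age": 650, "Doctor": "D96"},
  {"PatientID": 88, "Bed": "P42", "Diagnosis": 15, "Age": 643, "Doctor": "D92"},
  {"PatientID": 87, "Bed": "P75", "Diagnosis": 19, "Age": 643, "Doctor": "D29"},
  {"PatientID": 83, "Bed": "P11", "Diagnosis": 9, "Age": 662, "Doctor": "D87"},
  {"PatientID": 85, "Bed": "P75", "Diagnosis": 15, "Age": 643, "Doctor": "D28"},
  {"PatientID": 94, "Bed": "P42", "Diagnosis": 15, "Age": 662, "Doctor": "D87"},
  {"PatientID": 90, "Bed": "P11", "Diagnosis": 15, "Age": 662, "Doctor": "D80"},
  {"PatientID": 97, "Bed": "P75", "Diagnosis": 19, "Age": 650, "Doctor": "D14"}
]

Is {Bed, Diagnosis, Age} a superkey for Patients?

Two distinct rows share (Bed=P75, Diagnosis=19, Age=650), so {Bed, Diagnosis, Age} does not determine every attribute — not a superkey.

No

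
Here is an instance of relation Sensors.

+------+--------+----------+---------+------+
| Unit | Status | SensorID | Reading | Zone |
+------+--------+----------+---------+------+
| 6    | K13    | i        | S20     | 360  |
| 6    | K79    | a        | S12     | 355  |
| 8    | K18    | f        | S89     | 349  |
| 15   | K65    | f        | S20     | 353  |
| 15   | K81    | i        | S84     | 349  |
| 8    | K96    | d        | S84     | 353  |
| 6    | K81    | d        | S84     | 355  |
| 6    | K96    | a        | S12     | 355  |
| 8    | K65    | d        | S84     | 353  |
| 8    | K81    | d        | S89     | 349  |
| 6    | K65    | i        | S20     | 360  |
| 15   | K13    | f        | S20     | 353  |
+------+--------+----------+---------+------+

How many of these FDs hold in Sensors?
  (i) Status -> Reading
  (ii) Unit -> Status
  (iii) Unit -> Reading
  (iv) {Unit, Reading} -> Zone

(i) Status -> Reading: Status=K65: 3 rows → Reading takes values {S20, S84} — violation; Status=K81: 3 rows → Reading takes values {S84, S89} — violation; Status=K96: 2 rows → Reading takes values {S84, S12} — violation — fails.
(ii) Unit -> Status: Unit=6: 5 rows → Status takes values {K13, K79, K81, K96, K65} — violation; Unit=8: 4 rows → Status takes values {K18, K96, K65, K81} — violation; Unit=15: 3 rows → Status takes values {K65, K81, K13} — violation — fails.
(iii) Unit -> Reading: Unit=6: 5 rows → Reading takes values {S20, S12, S84} — violation; Unit=8: 4 rows → Reading takes values {S89, S84} — violation; Unit=15: 3 rows → Reading takes values {S20, S84} — violation — fails.
(iv) {Unit, Reading} -> Zone: every LHS value maps to a single RHS value — holds.
1 of the 4 dependencies holds.

1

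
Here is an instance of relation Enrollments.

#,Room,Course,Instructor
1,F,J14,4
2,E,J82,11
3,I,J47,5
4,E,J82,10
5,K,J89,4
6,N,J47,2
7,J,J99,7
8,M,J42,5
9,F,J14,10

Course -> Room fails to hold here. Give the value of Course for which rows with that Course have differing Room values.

Course=J14: rows 1, 9 → Room = F, F ✓
Course=J82: rows 2, 4 → Room = E, E ✓
Course=J47: rows 3, 6 → Room takes values {I, N} — violation
Course=J89: row 5 → Room = K ✓
Course=J99: row 7 → Room = J ✓
Course=J42: row 8 → Room = M ✓
The only Course value with inconsistent Room is Course=J47.

J47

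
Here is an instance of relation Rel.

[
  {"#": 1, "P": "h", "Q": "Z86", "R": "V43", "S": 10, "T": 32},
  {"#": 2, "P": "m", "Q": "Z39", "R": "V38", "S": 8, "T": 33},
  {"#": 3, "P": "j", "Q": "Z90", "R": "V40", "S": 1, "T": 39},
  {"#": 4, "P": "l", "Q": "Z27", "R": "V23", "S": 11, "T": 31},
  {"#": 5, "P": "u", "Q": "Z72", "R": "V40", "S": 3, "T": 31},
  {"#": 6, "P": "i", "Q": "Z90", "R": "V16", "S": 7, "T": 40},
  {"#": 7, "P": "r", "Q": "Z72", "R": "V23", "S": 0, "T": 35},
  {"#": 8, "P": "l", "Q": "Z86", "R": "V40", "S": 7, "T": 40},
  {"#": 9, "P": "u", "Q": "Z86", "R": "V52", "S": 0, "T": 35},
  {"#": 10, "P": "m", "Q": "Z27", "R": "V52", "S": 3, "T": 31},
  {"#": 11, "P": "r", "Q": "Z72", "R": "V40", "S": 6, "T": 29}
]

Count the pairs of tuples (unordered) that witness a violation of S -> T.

0

S=3: all 2 rows agree on T — 0 pairs.
S=7: all 2 rows agree on T — 0 pairs.
S=0: all 2 rows agree on T — 0 pairs.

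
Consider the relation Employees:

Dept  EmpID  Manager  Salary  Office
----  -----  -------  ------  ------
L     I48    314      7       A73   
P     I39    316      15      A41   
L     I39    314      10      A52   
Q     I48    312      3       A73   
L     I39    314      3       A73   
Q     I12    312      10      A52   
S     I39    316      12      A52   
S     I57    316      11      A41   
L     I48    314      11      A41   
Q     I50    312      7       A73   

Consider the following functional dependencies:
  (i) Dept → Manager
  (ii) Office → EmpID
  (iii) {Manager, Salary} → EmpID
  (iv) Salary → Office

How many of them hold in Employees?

(i) Dept → Manager: every LHS value maps to a single RHS value — holds.
(ii) Office → EmpID: Office=A73: 4 rows → EmpID takes values {I48, I39, I50} — violation; Office=A41: 3 rows → EmpID takes values {I39, I57, I48} — violation; Office=A52: 3 rows → EmpID takes values {I39, I12} — violation — fails.
(iii) {Manager, Salary} → EmpID: every LHS value maps to a single RHS value — holds.
(iv) Salary → Office: every LHS value maps to a single RHS value — holds.
3 of the 4 dependencies hold.

3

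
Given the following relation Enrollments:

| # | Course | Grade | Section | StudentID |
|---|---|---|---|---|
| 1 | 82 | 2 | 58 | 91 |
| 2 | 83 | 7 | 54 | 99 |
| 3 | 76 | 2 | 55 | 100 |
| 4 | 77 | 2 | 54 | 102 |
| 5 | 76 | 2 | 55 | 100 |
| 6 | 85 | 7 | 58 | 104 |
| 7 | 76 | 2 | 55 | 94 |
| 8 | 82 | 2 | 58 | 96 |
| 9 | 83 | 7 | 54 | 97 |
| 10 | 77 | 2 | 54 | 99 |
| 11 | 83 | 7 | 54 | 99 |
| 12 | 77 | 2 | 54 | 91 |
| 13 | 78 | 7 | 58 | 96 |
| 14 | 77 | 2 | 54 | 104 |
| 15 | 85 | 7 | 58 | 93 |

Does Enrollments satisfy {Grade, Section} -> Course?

(Grade=2, Section=58): rows 1, 8 → Course = 82, 82 ✓
(Grade=7, Section=54): rows 2, 9, 11 → Course = 83, 83, 83 ✓
(Grade=2, Section=55): rows 3, 5, 7 → Course = 76, 76, 76 ✓
(Grade=2, Section=54): rows 4, 10, 12, 14 → Course = 77, 77, 77, 77 ✓
(Grade=7, Section=58): rows 6, 13, 15 → Course takes values {85, 78} — violation
Two rows agree on {Grade, Section} but differ on Course, so {Grade, Section} -> Course does not hold.

No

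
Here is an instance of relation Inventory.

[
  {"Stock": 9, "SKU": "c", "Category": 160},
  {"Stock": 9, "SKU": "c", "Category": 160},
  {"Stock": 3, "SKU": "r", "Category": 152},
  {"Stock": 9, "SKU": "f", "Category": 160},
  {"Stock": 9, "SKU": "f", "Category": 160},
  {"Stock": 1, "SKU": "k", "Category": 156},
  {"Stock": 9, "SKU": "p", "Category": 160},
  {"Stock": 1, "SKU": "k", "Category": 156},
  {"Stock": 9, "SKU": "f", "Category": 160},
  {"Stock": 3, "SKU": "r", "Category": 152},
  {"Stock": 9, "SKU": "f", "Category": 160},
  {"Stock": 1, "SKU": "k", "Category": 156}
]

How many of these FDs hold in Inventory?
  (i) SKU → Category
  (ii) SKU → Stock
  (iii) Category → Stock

(i) SKU → Category: every LHS value maps to a single RHS value — holds.
(ii) SKU → Stock: every LHS value maps to a single RHS value — holds.
(iii) Category → Stock: every LHS value maps to a single RHS value — holds.
3 of the 3 dependencies hold.

3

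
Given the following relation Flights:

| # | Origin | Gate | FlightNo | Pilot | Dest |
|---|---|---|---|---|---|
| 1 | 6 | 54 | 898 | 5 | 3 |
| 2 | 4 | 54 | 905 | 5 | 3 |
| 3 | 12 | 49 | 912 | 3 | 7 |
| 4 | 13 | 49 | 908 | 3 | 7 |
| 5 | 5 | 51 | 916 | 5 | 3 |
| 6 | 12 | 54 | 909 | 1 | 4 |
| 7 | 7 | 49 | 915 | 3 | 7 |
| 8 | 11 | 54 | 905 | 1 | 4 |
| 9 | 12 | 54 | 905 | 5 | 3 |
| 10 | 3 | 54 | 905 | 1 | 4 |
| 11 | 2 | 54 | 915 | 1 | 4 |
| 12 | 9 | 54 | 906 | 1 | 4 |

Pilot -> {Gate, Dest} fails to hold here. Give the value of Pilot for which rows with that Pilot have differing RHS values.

5

Pilot=5: rows 1, 2, 5, 9 → {Gate,Dest} takes values {(54, 3), (51, 3)} — violation
Pilot=3: rows 3, 4, 7 → {Gate,Dest} = (49, 7), (49, 7), (49, 7) ✓
Pilot=1: rows 6, 8, 10, 11, 12 → {Gate,Dest} = (54, 4), (54, 4), (54, 4), (54, 4), (54, 4) ✓
The only Pilot value with inconsistent RHS is Pilot=5.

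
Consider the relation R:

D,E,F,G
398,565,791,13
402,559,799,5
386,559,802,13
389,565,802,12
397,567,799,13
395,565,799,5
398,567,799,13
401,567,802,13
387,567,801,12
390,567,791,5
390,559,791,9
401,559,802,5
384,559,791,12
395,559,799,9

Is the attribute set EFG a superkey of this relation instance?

No

Two distinct rows share (E=567, F=799, G=13), so EFG does not determine every attribute — not a superkey.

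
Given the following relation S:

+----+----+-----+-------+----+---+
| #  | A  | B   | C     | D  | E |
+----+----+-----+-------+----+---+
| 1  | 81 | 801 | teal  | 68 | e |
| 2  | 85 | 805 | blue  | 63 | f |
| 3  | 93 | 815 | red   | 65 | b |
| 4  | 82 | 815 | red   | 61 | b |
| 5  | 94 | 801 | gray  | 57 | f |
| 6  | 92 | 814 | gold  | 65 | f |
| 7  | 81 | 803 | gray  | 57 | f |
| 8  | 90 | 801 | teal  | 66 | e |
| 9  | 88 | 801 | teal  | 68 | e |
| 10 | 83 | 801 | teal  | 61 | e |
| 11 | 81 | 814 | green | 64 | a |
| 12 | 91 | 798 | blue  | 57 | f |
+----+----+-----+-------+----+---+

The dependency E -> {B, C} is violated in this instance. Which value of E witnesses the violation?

f

E=e: rows 1, 8, 9, 10 → {B,C} = (801, teal), (801, teal), (801, teal), (801, teal) ✓
E=f: rows 2, 5, 6, 7, 12 → {B,C} takes values {(805, blue), (801, gray), (814, gold), (803, gray), (798, blue)} — violation
E=b: rows 3, 4 → {B,C} = (815, red), (815, red) ✓
E=a: row 11 → {B,C} = (814, green) ✓
The only E value with inconsistent RHS is E=f.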